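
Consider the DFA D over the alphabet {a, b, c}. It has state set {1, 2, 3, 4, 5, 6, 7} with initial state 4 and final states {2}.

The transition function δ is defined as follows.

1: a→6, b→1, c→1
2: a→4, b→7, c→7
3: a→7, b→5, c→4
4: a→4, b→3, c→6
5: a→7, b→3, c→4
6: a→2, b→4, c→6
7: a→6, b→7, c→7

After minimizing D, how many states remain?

First remove the unreachable states {1}; 6 states remain.
Start with accepting vs non-accepting: {2} | {3,4,5,6,7}.
Split {3,4,5,6,7} by δ(·,a) → {3,4,5,7} and {6}.
Split {3,4,5,7} by δ(·,a) → {3,4,5} and {7}.
On input a, block {3,4,5} splits into {3,5} and {4}.
The partition is now stable with 5 blocks: {2} | {3,5} | {6} | {7} | {4}.

5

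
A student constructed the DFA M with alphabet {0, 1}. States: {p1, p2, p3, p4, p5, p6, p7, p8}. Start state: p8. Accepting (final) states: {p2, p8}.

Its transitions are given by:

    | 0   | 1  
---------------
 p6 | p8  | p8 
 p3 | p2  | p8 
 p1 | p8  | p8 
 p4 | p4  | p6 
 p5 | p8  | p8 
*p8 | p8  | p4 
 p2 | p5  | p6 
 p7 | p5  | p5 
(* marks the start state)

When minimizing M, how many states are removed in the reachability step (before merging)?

Starting at p8 and following transitions, the reachable set is {p4, p6, p8}. That leaves p1, p2, p3, p5, p7 unreachable — 5 in total.

5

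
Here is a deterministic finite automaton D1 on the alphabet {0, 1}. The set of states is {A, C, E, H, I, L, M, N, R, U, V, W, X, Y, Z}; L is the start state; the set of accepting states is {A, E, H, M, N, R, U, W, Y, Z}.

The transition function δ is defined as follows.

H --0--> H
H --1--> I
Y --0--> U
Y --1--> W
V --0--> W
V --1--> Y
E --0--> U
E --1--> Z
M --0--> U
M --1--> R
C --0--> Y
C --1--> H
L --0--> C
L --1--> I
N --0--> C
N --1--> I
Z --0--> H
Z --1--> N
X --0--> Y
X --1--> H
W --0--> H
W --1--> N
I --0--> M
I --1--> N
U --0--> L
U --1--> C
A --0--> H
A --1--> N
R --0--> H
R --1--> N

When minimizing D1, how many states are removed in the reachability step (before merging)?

No path from L leads to A, E, V, X, Z; the other 10 states are all reachable.

5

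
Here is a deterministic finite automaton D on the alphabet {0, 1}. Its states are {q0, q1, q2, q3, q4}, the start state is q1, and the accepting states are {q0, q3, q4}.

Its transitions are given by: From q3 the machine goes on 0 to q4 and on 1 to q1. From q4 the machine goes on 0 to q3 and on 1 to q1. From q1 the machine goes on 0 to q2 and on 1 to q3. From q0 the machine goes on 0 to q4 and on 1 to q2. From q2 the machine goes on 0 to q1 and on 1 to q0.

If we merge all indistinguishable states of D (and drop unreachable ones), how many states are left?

All states are reachable from the start state.
Initial partition by acceptance: {q0,q3,q4} | {q1,q2}.
Stable partition: {q0,q3,q4} | {q1,q2} — 2 equivalence classes.

2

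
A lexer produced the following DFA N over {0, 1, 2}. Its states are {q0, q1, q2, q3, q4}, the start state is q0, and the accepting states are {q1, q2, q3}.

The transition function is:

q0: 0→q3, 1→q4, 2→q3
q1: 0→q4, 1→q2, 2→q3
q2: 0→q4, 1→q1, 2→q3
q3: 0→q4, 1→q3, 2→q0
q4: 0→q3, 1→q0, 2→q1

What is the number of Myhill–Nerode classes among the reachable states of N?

Every state is reachable, so we keep all 5.
P0 = {q1,q2,q3} | {q0,q4}.
Split {q1,q2,q3} by δ(·,2) → {q1,q2} and {q3}.
On input 2, block {q0,q4} splits into {q0} and {q4}.
The partition is now stable with 4 blocks: {q1,q2} | {q0} | {q3} | {q4}.

4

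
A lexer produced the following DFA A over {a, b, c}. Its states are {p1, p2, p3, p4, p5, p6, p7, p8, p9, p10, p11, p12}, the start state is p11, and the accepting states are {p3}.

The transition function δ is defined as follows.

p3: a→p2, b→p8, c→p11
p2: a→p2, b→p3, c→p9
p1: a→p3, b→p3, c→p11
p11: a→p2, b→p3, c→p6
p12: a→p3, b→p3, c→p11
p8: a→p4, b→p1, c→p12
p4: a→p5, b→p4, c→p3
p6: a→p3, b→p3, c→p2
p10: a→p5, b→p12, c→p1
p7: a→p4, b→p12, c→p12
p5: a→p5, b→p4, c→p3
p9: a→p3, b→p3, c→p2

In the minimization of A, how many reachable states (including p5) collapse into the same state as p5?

2

Reachable states from the start: {p1,p2,p3,p4,p5,p6,p8,p9,p11,p12}. Unreachable: {p7,p10} — drop them.
Start with accepting vs non-accepting: {p3} | {p1,p2,p4,p5,p6,p8,p9,p11,p12}.
Split {p1,p2,p4,p5,p6,p8,p9,p11,p12} by δ(·,a) → {p2,p4,p5,p8,p11} and {p1,p6,p9,p12}.
On input b, block {p2,p4,p5,p8,p11} splits into {p2,p11} and {p4,p5} and {p8}.
Stable partition: {p3} | {p2,p11} | {p1,p6,p9,p12} | {p4,p5} | {p8} — 5 equivalence classes.
The equivalence class containing p5 is {p4,p5}, of size 2.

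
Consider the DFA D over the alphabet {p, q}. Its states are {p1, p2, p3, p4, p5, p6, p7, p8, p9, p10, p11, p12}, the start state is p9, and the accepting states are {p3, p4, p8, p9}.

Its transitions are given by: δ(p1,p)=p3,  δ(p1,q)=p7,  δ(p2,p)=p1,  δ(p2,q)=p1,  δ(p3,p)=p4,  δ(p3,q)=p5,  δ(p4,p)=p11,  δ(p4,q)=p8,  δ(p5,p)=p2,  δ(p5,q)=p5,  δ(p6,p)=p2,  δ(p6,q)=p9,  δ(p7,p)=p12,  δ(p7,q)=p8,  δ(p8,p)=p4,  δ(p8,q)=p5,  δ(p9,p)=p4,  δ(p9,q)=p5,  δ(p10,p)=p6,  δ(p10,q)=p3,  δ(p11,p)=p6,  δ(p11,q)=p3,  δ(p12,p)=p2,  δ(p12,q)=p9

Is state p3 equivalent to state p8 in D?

Yes

First remove the unreachable states {p10}; 11 states remain.
P0 = {p3,p4,p8,p9} | {p1,p2,p5,p6,p7,p11,p12}.
Split {p3,p4,p8,p9} by δ(·,p) → {p3,p8,p9} and {p4}.
On input p, block {p1,p2,p5,p6,p7,p11,p12} splits into {p2,p5,p6,p7,p11,p12} and {p1}.
On input p, block {p2,p5,p6,p7,p11,p12} splits into {p5,p6,p7,p11,p12} and {p2}.
On input p, block {p5,p6,p7,p11,p12} splits into {p5,p6,p12} and {p7,p11}.
Split {p5,p6,p12} by δ(·,q) → {p6,p12} and {p5}.
Stable partition: {p3,p8,p9} | {p6,p12} | {p4} | {p1} | {p2} | {p7,p11} | {p5} — 7 equivalence classes.
p3 and p8 lie in the same block of the stable partition, so they are equivalent — no string distinguishes them.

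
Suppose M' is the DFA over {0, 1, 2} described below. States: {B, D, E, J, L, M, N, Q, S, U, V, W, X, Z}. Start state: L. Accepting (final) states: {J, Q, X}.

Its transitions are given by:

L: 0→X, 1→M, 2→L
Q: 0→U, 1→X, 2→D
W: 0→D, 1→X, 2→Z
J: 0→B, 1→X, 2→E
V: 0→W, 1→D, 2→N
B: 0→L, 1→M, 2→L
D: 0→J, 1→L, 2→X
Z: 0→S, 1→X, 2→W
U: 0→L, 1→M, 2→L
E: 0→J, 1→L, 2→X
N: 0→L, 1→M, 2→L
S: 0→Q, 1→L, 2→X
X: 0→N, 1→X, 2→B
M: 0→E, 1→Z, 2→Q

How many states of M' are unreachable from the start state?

1

BFS from L reaches {B, D, E, J, L, M, N, Q, S, U, W, X, Z}; the 1 state(s) V are never visited.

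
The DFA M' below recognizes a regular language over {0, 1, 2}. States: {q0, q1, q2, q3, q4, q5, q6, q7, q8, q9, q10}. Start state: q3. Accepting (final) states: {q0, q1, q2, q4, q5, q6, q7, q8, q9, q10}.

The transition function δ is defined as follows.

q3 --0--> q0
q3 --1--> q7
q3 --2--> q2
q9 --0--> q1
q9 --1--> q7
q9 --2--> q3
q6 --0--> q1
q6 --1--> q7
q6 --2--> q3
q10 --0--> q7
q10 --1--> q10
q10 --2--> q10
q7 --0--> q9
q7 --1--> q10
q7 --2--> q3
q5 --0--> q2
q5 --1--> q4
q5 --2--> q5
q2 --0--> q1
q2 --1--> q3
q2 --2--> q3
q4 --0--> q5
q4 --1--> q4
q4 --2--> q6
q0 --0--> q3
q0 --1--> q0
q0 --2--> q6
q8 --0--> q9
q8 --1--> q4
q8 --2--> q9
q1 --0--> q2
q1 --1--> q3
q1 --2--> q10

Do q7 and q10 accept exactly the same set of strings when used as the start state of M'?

First remove the unreachable states {q4,q5,q8}; 8 states remain.
Start with accepting vs non-accepting: {q0,q1,q2,q6,q7,q9,q10} | {q3}.
On input 0, block {q0,q1,q2,q6,q7,q9,q10} splits into {q1,q2,q6,q7,q9,q10} and {q0}.
On input 1, block {q1,q2,q6,q7,q9,q10} splits into {q6,q7,q9,q10} and {q1,q2}.
Split {q6,q7,q9,q10} by δ(·,0) → {q6,q9} and {q7,q10}.
On input 2, block {q1,q2} splits into {q1} and {q2}.
On input 0, block {q7,q10} splits into {q7} and {q10}.
Stable partition: {q6,q9} | {q3} | {q0} | {q1} | {q7} | {q2} | {q10} — 7 equivalence classes.
q7 and q10 end up in different blocks, so they are distinguishable. For instance, the string '2' is accepted from only q10.

No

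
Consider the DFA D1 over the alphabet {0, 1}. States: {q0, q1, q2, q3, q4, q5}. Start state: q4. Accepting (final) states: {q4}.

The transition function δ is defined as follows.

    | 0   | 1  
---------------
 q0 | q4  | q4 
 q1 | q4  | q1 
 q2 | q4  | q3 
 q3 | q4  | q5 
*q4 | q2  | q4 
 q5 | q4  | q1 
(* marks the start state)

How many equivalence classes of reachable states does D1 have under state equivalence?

Reachable states from the start: {q1,q2,q3,q4,q5}. Unreachable: {q0} — drop them.
P0 = {q4} | {q1,q2,q3,q5}.
The partition is now stable with 2 blocks: {q4} | {q1,q2,q3,q5}.

2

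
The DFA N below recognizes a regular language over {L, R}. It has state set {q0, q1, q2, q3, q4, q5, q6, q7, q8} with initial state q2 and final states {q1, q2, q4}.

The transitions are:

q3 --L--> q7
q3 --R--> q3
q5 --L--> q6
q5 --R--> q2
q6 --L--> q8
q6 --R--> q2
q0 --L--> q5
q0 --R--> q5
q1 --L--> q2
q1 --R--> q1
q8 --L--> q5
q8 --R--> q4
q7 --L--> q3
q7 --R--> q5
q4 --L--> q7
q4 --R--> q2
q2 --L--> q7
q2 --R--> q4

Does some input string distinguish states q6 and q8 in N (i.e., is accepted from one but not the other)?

States {q0,q1} cannot be reached from the start state, so discard them.
Initial partition by acceptance: {q2,q4} | {q3,q5,q6,q7,q8}.
On input R, block {q3,q5,q6,q7,q8} splits into {q5,q6,q8} and {q3,q7}.
On input R, block {q3,q7} splits into {q3} and {q7}.
Stable partition: {q2,q4} | {q5,q6,q8} | {q3} | {q7} — 4 equivalence classes.
q6 and q8 lie in the same block of the stable partition, so they are equivalent — no string distinguishes them.

No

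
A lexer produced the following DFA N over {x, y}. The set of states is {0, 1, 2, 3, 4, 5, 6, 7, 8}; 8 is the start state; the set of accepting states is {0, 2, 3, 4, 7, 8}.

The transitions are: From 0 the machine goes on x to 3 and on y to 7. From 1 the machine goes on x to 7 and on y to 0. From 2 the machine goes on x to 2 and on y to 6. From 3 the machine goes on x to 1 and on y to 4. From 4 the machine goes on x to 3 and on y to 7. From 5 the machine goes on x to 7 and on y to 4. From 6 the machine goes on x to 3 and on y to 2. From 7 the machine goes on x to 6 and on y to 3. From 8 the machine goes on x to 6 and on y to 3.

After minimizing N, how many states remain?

6

First remove the unreachable states {5}; 8 states remain.
P0 = {0,2,3,4,7,8} | {1,6}.
Refine {0,2,3,4,7,8} on symbol x: members go to different blocks, giving {0,2,4} and {3,7,8}.
Split {0,2,4} by δ(·,x) → {0,4} and {2}.
Split {1,6} by δ(·,y) → {1} and {6}.
Refine {3,7,8} on symbol x: members go to different blocks, giving {7,8} and {3}.
Stable partition: {0,4} | {1} | {7,8} | {2} | {6} | {3} — 6 equivalence classes.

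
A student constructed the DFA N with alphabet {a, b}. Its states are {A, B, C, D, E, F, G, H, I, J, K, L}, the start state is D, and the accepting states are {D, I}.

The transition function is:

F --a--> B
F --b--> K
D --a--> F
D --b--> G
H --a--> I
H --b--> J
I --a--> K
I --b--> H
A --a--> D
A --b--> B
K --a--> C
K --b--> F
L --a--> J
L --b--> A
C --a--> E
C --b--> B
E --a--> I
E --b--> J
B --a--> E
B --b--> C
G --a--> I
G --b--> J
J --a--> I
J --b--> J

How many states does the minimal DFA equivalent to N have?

Reachable states from the start: {B,C,D,E,F,G,H,I,J,K}. Unreachable: {A,L} — drop them.
P0 = {D,I} | {B,C,E,F,G,H,J,K}.
Split {B,C,E,F,G,H,J,K} by δ(·,a) → {B,C,F,K} and {E,G,H,J}.
Refine {B,C,F,K} on symbol a: members go to different blocks, giving {B,C} and {F,K}.
The partition is now stable with 4 blocks: {D,I} | {B,C} | {E,G,H,J} | {F,K}.

4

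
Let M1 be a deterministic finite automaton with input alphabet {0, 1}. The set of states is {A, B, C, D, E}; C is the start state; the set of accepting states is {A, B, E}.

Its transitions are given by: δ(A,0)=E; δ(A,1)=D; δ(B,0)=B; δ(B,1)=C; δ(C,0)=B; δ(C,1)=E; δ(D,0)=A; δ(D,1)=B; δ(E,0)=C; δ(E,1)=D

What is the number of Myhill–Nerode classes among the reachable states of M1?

5

Initial partition by acceptance: {A,B,E} | {C,D}.
Refine {A,B,E} on symbol 0: members go to different blocks, giving {A,B} and {E}.
Split {A,B} by δ(·,0) → {A} and {B}.
On input 0, block {C,D} splits into {C} and {D}.
No further refinement is possible. Final partition (5 blocks): {A} | {C} | {E} | {B} | {D}.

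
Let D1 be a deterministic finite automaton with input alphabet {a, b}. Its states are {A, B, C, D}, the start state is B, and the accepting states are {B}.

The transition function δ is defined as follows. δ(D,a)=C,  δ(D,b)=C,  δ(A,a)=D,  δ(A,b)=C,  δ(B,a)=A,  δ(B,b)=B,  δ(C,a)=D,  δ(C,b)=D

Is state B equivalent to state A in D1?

Start with accepting vs non-accepting: {B} | {A,C,D}.
No further refinement is possible. Final partition (2 blocks): {B} | {A,C,D}.
B and A end up in different blocks, so they are distinguishable. For instance, the string 'ε' is accepted from only B.

No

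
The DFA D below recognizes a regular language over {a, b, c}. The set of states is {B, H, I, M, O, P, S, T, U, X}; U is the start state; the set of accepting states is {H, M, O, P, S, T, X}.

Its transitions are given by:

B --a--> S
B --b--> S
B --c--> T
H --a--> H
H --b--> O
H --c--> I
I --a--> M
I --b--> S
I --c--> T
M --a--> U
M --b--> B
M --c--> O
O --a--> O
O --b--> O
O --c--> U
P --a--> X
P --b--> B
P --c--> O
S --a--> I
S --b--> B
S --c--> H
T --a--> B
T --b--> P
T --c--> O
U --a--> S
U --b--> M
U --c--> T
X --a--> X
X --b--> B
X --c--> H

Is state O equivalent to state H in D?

Yes

Every state is reachable, so we keep all 10.
Initial partition by acceptance: {H,M,O,P,S,T,X} | {B,I,U}.
Refine {H,M,O,P,S,T,X} on symbol a: members go to different blocks, giving {H,O,P,X} and {M,S,T}.
Refine {H,O,P,X} on symbol b: members go to different blocks, giving {H,O} and {P,X}.
Refine {M,S,T} on symbol b: members go to different blocks, giving {M,S} and {T}.
The partition is now stable with 5 blocks: {H,O} | {B,I,U} | {M,S} | {P,X} | {T}.
O and H lie in the same block of the stable partition, so they are equivalent — no string distinguishes them.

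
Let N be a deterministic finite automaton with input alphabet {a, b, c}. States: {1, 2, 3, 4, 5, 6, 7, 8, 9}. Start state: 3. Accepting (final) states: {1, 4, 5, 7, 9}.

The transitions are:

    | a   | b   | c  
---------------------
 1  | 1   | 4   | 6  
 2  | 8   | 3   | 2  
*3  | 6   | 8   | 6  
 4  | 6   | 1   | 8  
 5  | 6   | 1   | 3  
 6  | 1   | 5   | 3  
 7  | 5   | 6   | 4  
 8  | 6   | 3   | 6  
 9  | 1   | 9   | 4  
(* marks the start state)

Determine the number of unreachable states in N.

3

Starting at 3 and following transitions, the reachable set is {1, 3, 4, 5, 6, 8}. That leaves 2, 7, 9 unreachable — 3 in total.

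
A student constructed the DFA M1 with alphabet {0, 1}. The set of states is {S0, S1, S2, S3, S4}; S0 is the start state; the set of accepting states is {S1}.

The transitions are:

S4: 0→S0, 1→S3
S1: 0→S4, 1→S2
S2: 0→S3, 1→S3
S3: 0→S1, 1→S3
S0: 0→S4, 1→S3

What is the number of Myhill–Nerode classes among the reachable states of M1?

4

Every state is reachable, so we keep all 5.
Start with accepting vs non-accepting: {S1} | {S0,S2,S3,S4}.
Split {S0,S2,S3,S4} by δ(·,0) → {S0,S2,S4} and {S3}.
Refine {S0,S2,S4} on symbol 0: members go to different blocks, giving {S0,S4} and {S2}.
Stable partition: {S1} | {S0,S4} | {S3} | {S2} — 4 equivalence classes.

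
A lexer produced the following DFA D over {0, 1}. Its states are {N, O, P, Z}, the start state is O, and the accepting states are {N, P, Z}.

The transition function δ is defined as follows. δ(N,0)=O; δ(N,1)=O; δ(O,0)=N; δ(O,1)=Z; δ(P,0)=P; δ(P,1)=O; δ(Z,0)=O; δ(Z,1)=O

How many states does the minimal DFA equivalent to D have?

States {P} cannot be reached from the start state, so discard them.
P0 = {N,Z} | {O}.
No further refinement is possible. Final partition (2 blocks): {N,Z} | {O}.

2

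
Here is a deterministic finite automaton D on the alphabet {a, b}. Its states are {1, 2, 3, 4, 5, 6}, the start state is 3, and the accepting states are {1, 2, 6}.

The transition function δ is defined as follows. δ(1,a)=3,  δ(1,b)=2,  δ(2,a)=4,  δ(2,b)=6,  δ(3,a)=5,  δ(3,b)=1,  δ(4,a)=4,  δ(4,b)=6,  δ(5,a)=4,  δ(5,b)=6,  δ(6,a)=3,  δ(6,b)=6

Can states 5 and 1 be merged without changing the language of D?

Start with accepting vs non-accepting: {1,2,6} | {3,4,5}.
No further refinement is possible. Final partition (2 blocks): {1,2,6} | {3,4,5}.
5 and 1 end up in different blocks, so they are distinguishable. For instance, the string 'ε' is accepted from only 1.

No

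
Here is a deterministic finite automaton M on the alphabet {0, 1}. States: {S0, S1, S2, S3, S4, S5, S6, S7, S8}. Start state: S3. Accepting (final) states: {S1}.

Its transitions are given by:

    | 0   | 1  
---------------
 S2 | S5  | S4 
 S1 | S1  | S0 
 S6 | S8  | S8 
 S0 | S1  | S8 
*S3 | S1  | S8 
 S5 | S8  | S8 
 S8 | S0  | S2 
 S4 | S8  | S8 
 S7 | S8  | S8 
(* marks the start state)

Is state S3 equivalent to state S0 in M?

Yes

First remove the unreachable states {S6,S7}; 7 states remain.
Start with accepting vs non-accepting: {S1} | {S0,S2,S3,S4,S5,S8}.
On input 0, block {S0,S2,S3,S4,S5,S8} splits into {S2,S4,S5,S8} and {S0,S3}.
Refine {S2,S4,S5,S8} on symbol 0: members go to different blocks, giving {S2,S4,S5} and {S8}.
On input 0, block {S2,S4,S5} splits into {S4,S5} and {S2}.
Stable partition: {S1} | {S4,S5} | {S0,S3} | {S8} | {S2} — 5 equivalence classes.
S3 and S0 lie in the same block of the stable partition, so they are equivalent — no string distinguishes them.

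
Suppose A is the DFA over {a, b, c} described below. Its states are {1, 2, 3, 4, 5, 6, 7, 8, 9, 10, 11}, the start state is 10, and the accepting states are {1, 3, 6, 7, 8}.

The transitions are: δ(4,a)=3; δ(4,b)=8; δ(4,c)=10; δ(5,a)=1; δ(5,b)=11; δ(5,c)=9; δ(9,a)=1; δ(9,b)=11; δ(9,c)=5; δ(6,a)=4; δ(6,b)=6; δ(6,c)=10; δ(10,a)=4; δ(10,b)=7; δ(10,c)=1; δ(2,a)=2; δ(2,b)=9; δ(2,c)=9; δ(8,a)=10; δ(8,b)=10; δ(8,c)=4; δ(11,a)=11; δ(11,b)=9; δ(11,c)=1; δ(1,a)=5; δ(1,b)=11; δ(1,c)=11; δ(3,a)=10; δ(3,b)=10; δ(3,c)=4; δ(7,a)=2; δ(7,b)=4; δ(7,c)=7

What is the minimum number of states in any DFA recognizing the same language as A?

States {6} cannot be reached from the start state, so discard them.
P0 = {1,3,7,8} | {2,4,5,9,10,11}.
Split {1,3,7,8} by δ(·,c) → {1,3,8} and {7}.
Refine {2,4,5,9,10,11} on symbol a: members go to different blocks, giving {2,10,11} and {4,5,9}.
On input a, block {1,3,8} splits into {3,8} and {1}.
Split {2,10,11} by δ(·,a) → {2,11} and {10}.
Split {2,11} by δ(·,c) → {2} and {11}.
Split {4,5,9} by δ(·,a) → {5,9} and {4}.
The partition is now stable with 8 blocks: {3,8} | {2} | {7} | {5,9} | {1} | {10} | {11} | {4}.

8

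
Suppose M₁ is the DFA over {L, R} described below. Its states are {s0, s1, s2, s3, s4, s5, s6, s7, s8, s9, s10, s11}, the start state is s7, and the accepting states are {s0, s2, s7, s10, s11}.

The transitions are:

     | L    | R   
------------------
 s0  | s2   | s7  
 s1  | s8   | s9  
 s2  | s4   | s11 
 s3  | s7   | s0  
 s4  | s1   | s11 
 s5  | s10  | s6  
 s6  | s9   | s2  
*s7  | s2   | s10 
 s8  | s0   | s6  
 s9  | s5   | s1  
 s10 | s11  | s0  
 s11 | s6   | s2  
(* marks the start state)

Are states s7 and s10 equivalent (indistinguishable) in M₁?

First remove the unreachable states {s3}; 11 states remain.
P0 = {s0,s2,s7,s10,s11} | {s1,s4,s5,s6,s8,s9}.
Refine {s0,s2,s7,s10,s11} on symbol L: members go to different blocks, giving {s0,s7,s10} and {s2,s11}.
On input L, block {s1,s4,s5,s6,s8,s9} splits into {s1,s4,s6,s9} and {s5,s8}.
On input L, block {s1,s4,s6,s9} splits into {s1,s9} and {s4,s6}.
Stable partition: {s0,s7,s10} | {s1,s9} | {s2,s11} | {s5,s8} | {s4,s6} — 5 equivalence classes.
s7 and s10 lie in the same block of the stable partition, so they are equivalent — no string distinguishes them.

Yes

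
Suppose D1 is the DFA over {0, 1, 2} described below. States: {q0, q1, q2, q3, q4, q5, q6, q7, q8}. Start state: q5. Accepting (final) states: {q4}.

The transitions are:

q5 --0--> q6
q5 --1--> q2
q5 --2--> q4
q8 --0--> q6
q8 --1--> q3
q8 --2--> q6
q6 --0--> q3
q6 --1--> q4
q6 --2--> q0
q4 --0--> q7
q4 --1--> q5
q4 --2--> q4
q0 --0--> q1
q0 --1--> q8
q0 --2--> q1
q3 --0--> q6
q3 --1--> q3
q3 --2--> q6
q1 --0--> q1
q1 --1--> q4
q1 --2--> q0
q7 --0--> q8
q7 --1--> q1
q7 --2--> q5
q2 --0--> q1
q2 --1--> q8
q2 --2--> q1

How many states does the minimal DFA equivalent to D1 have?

7

P0 = {q4} | {q0,q1,q2,q3,q5,q6,q7,q8}.
Split {q0,q1,q2,q3,q5,q6,q7,q8} by δ(·,1) → {q0,q2,q3,q5,q7,q8} and {q1,q6}.
On input 0, block {q0,q2,q3,q5,q7,q8} splits into {q0,q2,q3,q5,q8} and {q7}.
Split {q0,q2,q3,q5,q8} by δ(·,2) → {q0,q2,q3,q8} and {q5}.
Refine {q1,q6} on symbol 0: members go to different blocks, giving {q1} and {q6}.
On input 0, block {q0,q2,q3,q8} splits into {q0,q2} and {q3,q8}.
The partition is now stable with 7 blocks: {q4} | {q0,q2} | {q1} | {q7} | {q5} | {q6} | {q3,q8}.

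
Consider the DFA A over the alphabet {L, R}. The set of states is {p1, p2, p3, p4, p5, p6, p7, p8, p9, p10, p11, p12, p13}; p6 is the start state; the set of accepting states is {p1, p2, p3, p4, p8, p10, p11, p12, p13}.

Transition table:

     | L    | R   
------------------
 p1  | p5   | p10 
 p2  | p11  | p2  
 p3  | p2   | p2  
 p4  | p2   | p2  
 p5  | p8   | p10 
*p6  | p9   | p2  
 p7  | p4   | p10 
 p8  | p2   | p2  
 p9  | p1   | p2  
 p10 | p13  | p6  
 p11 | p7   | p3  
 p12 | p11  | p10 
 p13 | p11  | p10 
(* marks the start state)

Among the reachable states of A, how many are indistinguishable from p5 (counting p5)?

2

States {p12} cannot be reached from the start state, so discard them.
P0 = {p1,p2,p3,p4,p8,p10,p11,p13} | {p5,p6,p7,p9}.
Split {p1,p2,p3,p4,p8,p10,p11,p13} by δ(·,L) → {p2,p3,p4,p8,p10,p13} and {p1,p11}.
On input L, block {p2,p3,p4,p8,p10,p13} splits into {p3,p4,p8,p10} and {p2,p13}.
Split {p3,p4,p8,p10} by δ(·,R) → {p3,p4,p8} and {p10}.
Split {p5,p6,p7,p9} by δ(·,L) → {p5,p7} and {p6} and {p9}.
On input R, block {p1,p11} splits into {p1} and {p11}.
Refine {p2,p13} on symbol R: members go to different blocks, giving {p2} and {p13}.
The partition is now stable with 9 blocks: {p3,p4,p8} | {p5,p7} | {p1} | {p2} | {p10} | {p6} | {p9} | {p11} | {p13}.
The equivalence class containing p5 is {p5,p7}, of size 2.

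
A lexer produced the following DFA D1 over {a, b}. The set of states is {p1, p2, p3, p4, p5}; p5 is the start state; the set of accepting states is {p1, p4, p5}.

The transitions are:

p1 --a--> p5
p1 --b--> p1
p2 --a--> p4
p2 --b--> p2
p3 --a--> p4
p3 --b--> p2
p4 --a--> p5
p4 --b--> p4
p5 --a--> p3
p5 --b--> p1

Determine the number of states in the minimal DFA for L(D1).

Every state is reachable, so we keep all 5.
P0 = {p1,p4,p5} | {p2,p3}.
Refine {p1,p4,p5} on symbol a: members go to different blocks, giving {p1,p4} and {p5}.
No further refinement is possible. Final partition (3 blocks): {p1,p4} | {p2,p3} | {p5}.

3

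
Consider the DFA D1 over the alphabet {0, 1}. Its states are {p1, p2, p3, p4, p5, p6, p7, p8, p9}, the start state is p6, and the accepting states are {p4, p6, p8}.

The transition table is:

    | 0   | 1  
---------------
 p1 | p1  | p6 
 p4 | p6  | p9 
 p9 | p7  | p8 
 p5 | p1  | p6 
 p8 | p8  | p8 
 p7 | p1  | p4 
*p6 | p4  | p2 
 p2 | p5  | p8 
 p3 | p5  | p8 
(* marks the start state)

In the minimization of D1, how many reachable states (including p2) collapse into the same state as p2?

2

First remove the unreachable states {p3}; 8 states remain.
Initial partition by acceptance: {p4,p6,p8} | {p1,p2,p5,p7,p9}.
On input 1, block {p4,p6,p8} splits into {p4,p6} and {p8}.
On input 1, block {p1,p2,p5,p7,p9} splits into {p1,p5,p7} and {p2,p9}.
No further refinement is possible. Final partition (4 blocks): {p4,p6} | {p1,p5,p7} | {p8} | {p2,p9}.
State p2 belongs to the block {p2,p9}, which has 2 states.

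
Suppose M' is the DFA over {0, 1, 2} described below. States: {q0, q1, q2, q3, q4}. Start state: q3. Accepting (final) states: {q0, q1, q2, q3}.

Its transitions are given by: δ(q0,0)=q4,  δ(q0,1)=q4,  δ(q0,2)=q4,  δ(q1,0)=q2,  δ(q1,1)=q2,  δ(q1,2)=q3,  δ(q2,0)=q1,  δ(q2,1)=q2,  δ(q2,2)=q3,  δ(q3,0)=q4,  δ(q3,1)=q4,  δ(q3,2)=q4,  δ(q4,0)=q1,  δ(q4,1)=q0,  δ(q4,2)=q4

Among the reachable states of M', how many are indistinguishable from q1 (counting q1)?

2

P0 = {q0,q1,q2,q3} | {q4}.
Refine {q0,q1,q2,q3} on symbol 0: members go to different blocks, giving {q0,q3} and {q1,q2}.
No further refinement is possible. Final partition (3 blocks): {q0,q3} | {q4} | {q1,q2}.
State q1 belongs to the block {q1,q2}, which has 2 states.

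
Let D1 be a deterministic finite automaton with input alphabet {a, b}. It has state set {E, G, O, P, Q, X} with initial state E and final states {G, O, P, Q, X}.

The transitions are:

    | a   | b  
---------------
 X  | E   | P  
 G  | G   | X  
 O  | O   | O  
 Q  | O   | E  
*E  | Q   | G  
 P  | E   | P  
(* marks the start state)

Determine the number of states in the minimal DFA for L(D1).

5

Start with accepting vs non-accepting: {G,O,P,Q,X} | {E}.
Refine {G,O,P,Q,X} on symbol a: members go to different blocks, giving {G,O,Q} and {P,X}.
Split {G,O,Q} by δ(·,b) → {O} and {Q} and {G}.
No further refinement is possible. Final partition (5 blocks): {O} | {E} | {P,X} | {Q} | {G}.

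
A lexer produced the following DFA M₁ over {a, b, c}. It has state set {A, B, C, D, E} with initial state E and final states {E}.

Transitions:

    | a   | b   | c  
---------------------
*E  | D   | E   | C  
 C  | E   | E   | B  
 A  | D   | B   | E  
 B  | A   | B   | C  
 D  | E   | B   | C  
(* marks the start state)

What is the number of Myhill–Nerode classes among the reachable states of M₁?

Start with accepting vs non-accepting: {E} | {A,B,C,D}.
Split {A,B,C,D} by δ(·,a) → {A,B} and {C,D}.
Split {A,B} by δ(·,a) → {A} and {B}.
On input b, block {C,D} splits into {C} and {D}.
Stable partition: {E} | {A} | {C} | {B} | {D} — 5 equivalence classes.

5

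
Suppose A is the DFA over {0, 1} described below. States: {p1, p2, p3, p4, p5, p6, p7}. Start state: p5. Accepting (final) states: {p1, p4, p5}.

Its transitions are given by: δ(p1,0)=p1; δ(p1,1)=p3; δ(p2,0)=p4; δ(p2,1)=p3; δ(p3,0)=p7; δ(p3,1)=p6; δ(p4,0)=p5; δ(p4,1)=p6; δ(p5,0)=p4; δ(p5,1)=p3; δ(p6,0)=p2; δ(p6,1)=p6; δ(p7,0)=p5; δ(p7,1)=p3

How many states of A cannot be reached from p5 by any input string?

No path from p5 leads to p1; the other 6 states are all reachable.

1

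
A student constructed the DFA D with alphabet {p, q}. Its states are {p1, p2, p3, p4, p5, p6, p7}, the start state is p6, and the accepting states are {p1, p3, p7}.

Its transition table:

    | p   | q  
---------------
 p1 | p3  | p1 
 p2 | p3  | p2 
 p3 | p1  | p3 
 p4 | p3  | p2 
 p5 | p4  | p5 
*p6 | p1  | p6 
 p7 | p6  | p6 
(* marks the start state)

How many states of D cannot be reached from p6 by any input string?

No path from p6 leads to p2, p4, p5, p7; the other 3 states are all reachable.

4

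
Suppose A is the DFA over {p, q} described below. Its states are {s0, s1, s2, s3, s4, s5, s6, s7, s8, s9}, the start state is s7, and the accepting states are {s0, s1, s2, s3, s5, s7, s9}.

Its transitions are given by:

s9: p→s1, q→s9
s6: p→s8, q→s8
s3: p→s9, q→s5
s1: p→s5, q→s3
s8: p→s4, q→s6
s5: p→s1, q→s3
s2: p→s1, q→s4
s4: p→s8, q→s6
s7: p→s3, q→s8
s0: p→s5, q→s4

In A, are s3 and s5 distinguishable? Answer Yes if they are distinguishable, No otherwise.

No

States {s0,s2} cannot be reached from the start state, so discard them.
Initial partition by acceptance: {s1,s3,s5,s7,s9} | {s4,s6,s8}.
On input q, block {s1,s3,s5,s7,s9} splits into {s1,s3,s5,s9} and {s7}.
The partition is now stable with 3 blocks: {s1,s3,s5,s9} | {s4,s6,s8} | {s7}.
s3 and s5 lie in the same block of the stable partition, so they are equivalent — no string distinguishes them.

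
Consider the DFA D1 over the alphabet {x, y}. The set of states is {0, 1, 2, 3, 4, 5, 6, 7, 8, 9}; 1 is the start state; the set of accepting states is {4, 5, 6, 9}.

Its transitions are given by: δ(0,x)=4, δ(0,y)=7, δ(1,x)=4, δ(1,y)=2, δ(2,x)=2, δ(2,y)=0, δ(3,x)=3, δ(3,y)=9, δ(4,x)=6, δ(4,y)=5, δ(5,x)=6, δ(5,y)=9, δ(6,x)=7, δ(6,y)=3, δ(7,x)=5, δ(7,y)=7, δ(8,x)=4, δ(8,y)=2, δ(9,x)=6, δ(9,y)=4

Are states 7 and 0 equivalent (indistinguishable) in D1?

Yes

First remove the unreachable states {8}; 9 states remain.
P0 = {4,5,6,9} | {0,1,2,3,7}.
Refine {4,5,6,9} on symbol x: members go to different blocks, giving {4,5,9} and {6}.
On input x, block {0,1,2,3,7} splits into {0,1,7} and {2,3}.
Split {0,1,7} by δ(·,y) → {0,7} and {1}.
Split {2,3} by δ(·,y) → {2} and {3}.
The partition is now stable with 6 blocks: {4,5,9} | {0,7} | {6} | {2} | {1} | {3}.
7 and 0 lie in the same block of the stable partition, so they are equivalent — no string distinguishes them.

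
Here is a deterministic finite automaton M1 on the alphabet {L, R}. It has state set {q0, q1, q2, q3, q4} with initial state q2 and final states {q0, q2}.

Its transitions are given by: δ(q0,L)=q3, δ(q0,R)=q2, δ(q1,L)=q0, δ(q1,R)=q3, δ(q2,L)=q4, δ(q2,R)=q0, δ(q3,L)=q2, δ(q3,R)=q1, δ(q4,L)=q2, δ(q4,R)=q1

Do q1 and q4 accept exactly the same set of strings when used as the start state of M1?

P0 = {q0,q2} | {q1,q3,q4}.
Stable partition: {q0,q2} | {q1,q3,q4} — 2 equivalence classes.
q1 and q4 lie in the same block of the stable partition, so they are equivalent — no string distinguishes them.

Yes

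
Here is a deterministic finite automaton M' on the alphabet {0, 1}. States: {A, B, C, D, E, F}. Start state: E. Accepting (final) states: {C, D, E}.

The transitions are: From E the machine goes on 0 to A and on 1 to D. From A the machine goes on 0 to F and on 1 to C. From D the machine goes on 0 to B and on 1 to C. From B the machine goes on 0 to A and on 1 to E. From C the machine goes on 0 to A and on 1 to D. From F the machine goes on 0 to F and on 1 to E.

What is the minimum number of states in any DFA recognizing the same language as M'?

2

All states are reachable from the start state.
P0 = {C,D,E} | {A,B,F}.
Stable partition: {C,D,E} | {A,B,F} — 2 equivalence classes.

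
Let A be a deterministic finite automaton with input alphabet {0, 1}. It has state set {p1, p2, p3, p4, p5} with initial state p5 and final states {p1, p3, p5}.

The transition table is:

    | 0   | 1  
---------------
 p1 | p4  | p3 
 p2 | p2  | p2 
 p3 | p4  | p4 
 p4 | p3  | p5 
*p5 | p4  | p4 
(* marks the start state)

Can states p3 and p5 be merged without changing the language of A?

First remove the unreachable states {p1,p2}; 3 states remain.
P0 = {p3,p5} | {p4}.
No further refinement is possible. Final partition (2 blocks): {p3,p5} | {p4}.
p3 and p5 lie in the same block of the stable partition, so they are equivalent — no string distinguishes them.

Yes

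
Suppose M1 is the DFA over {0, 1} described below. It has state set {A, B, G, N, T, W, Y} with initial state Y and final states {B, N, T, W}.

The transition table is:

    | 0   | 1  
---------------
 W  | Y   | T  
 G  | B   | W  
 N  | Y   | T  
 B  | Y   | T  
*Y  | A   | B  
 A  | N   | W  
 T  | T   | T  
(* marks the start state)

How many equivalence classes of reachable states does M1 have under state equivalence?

States {G} cannot be reached from the start state, so discard them.
P0 = {B,N,T,W} | {A,Y}.
Split {B,N,T,W} by δ(·,0) → {B,N,W} and {T}.
Split {A,Y} by δ(·,0) → {A} and {Y}.
No further refinement is possible. Final partition (4 blocks): {B,N,W} | {A} | {T} | {Y}.

4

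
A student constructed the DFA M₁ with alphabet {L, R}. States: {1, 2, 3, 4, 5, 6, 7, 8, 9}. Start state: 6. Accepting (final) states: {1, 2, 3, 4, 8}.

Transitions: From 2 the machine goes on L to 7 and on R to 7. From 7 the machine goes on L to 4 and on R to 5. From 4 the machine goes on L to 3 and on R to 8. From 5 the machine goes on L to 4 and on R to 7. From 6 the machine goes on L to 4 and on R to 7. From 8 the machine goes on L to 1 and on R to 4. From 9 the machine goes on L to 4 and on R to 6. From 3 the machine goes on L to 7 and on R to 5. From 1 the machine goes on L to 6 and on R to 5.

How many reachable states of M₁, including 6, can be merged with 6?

States {2,9} cannot be reached from the start state, so discard them.
Start with accepting vs non-accepting: {1,3,4,8} | {5,6,7}.
Split {1,3,4,8} by δ(·,L) → {1,3} and {4,8}.
No further refinement is possible. Final partition (3 blocks): {1,3} | {5,6,7} | {4,8}.
State 6 belongs to the block {5,6,7}, which has 3 states.

3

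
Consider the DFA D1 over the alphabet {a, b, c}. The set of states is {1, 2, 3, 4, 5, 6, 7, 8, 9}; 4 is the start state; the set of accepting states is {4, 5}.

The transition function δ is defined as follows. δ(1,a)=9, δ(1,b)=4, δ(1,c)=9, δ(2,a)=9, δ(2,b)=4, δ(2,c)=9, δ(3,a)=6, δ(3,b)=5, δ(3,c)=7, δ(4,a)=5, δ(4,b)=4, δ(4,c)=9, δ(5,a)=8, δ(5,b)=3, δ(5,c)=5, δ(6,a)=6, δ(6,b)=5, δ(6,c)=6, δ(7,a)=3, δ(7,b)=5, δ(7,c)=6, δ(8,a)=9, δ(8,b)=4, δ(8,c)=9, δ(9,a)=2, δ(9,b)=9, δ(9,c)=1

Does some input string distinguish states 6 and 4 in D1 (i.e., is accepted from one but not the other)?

All states are reachable from the start state.
P0 = {4,5} | {1,2,3,6,7,8,9}.
Refine {4,5} on symbol a: members go to different blocks, giving {4} and {5}.
On input b, block {1,2,3,6,7,8,9} splits into {1,2,8} and {3,6,7} and {9}.
Stable partition: {4} | {1,2,8} | {5} | {3,6,7} | {9} — 5 equivalence classes.
6 and 4 end up in different blocks, so they are distinguishable. For instance, the string 'ε' is accepted from only 4.

Yes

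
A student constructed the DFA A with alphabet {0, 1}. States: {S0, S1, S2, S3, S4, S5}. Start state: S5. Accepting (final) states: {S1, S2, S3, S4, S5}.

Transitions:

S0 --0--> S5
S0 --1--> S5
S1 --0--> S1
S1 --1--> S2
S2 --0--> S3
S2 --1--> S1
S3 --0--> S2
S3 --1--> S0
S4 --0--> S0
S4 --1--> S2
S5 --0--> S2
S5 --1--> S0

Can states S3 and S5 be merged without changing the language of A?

Yes

First remove the unreachable states {S4}; 5 states remain.
Initial partition by acceptance: {S1,S2,S3,S5} | {S0}.
Refine {S1,S2,S3,S5} on symbol 1: members go to different blocks, giving {S1,S2} and {S3,S5}.
On input 0, block {S1,S2} splits into {S1} and {S2}.
Stable partition: {S1} | {S0} | {S3,S5} | {S2} — 4 equivalence classes.
S3 and S5 lie in the same block of the stable partition, so they are equivalent — no string distinguishes them.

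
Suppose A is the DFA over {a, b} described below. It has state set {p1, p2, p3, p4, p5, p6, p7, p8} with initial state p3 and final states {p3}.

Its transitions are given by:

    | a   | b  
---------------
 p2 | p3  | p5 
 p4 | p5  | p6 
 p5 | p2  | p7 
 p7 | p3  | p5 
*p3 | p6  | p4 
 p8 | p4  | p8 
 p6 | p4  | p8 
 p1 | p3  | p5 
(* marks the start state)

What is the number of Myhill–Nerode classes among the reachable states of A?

5

States {p1} cannot be reached from the start state, so discard them.
Start with accepting vs non-accepting: {p3} | {p2,p4,p5,p6,p7,p8}.
Refine {p2,p4,p5,p6,p7,p8} on symbol a: members go to different blocks, giving {p4,p5,p6,p8} and {p2,p7}.
On input a, block {p4,p5,p6,p8} splits into {p4,p6,p8} and {p5}.
Split {p4,p6,p8} by δ(·,a) → {p6,p8} and {p4}.
No further refinement is possible. Final partition (5 blocks): {p3} | {p6,p8} | {p2,p7} | {p5} | {p4}.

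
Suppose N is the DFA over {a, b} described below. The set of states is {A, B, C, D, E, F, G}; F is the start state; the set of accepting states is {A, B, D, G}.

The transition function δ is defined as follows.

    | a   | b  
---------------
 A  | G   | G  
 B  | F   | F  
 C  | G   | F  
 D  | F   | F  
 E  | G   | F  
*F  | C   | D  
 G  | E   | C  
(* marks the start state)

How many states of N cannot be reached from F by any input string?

Starting at F and following transitions, the reachable set is {C, D, E, F, G}. That leaves A, B unreachable — 2 in total.

2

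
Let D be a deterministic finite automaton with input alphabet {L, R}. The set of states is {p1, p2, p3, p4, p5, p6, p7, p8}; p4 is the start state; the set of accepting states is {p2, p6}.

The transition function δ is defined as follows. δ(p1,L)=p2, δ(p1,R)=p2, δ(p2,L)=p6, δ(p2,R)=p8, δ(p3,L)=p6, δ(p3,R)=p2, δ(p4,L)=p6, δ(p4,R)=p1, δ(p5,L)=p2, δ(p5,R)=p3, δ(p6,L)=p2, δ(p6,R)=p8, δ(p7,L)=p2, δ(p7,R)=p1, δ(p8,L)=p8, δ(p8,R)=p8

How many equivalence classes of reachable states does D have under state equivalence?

First remove the unreachable states {p3,p5,p7}; 5 states remain.
Initial partition by acceptance: {p2,p6} | {p1,p4,p8}.
Refine {p1,p4,p8} on symbol L: members go to different blocks, giving {p1,p4} and {p8}.
Refine {p1,p4} on symbol R: members go to different blocks, giving {p1} and {p4}.
The partition is now stable with 4 blocks: {p2,p6} | {p1} | {p8} | {p4}.

4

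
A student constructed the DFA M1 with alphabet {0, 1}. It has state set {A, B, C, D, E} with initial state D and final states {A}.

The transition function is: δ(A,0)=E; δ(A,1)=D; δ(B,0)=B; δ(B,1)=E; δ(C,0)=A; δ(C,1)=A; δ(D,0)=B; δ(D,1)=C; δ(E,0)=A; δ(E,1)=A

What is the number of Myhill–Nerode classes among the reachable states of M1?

3

Initial partition by acceptance: {A} | {B,C,D,E}.
Refine {B,C,D,E} on symbol 0: members go to different blocks, giving {B,D} and {C,E}.
The partition is now stable with 3 blocks: {A} | {B,D} | {C,E}.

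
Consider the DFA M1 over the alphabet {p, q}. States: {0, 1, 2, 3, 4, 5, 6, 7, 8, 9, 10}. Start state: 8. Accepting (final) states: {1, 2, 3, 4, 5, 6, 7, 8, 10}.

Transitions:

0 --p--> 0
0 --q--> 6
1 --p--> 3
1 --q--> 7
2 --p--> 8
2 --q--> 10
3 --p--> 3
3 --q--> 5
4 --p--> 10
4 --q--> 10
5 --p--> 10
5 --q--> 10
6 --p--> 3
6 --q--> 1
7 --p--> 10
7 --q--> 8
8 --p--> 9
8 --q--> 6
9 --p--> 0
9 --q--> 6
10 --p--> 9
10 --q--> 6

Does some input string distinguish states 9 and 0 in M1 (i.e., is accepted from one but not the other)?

Reachable states from the start: {0,1,3,5,6,7,8,9,10}. Unreachable: {2,4} — drop them.
Initial partition by acceptance: {1,3,5,6,7,8,10} | {0,9}.
On input p, block {1,3,5,6,7,8,10} splits into {1,3,5,6,7} and {8,10}.
Split {1,3,5,6,7} by δ(·,p) → {1,3,6} and {5,7}.
On input q, block {1,3,6} splits into {1,3} and {6}.
Stable partition: {1,3} | {0,9} | {8,10} | {5,7} | {6} — 5 equivalence classes.
9 and 0 lie in the same block of the stable partition, so they are equivalent — no string distinguishes them.

No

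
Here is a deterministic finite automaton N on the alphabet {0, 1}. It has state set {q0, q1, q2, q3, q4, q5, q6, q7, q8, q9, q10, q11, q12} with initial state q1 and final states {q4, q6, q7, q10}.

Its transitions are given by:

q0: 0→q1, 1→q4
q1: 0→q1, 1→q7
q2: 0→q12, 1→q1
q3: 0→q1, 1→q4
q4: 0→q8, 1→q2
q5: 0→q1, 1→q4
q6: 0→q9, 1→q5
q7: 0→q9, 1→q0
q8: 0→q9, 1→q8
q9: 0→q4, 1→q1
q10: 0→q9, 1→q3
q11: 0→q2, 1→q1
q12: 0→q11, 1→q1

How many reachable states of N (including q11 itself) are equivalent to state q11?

Reachable states from the start: {q0,q1,q2,q4,q7,q8,q9,q11,q12}. Unreachable: {q3,q5,q6,q10} — drop them.
Initial partition by acceptance: {q4,q7} | {q0,q1,q2,q8,q9,q11,q12}.
On input 0, block {q0,q1,q2,q8,q9,q11,q12} splits into {q0,q1,q2,q8,q11,q12} and {q9}.
Split {q4,q7} by δ(·,0) → {q4} and {q7}.
On input 0, block {q0,q1,q2,q8,q11,q12} splits into {q0,q1,q2,q11,q12} and {q8}.
On input 1, block {q0,q1,q2,q11,q12} splits into {q2,q11,q12} and {q0} and {q1}.
No further refinement is possible. Final partition (7 blocks): {q4} | {q2,q11,q12} | {q9} | {q7} | {q8} | {q0} | {q1}.
State q11 belongs to the block {q2,q11,q12}, which has 3 states.

3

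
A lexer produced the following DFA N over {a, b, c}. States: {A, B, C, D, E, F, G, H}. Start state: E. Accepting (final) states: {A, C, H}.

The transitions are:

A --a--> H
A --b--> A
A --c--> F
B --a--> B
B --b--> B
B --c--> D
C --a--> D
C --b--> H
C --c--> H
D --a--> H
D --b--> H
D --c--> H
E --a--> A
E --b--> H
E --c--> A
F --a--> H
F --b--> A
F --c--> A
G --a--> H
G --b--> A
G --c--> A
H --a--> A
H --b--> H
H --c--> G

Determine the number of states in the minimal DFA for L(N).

First remove the unreachable states {B,C,D}; 5 states remain.
Start with accepting vs non-accepting: {A,H} | {E,F,G}.
No further refinement is possible. Final partition (2 blocks): {A,H} | {E,F,G}.

2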